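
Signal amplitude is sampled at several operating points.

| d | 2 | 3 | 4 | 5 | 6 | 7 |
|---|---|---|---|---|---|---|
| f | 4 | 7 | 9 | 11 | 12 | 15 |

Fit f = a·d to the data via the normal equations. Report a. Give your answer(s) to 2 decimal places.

Normal-equation sums: Σd·d = 139.
For Aᵀf: Σd·f = 297.
So AᵀA·[a]ᵀ = Aᵀf: [[139]]·[a]ᵀ = [297]ᵀ.
Hence a = 297 / 139 ≈ 2.13669.

a = 2.14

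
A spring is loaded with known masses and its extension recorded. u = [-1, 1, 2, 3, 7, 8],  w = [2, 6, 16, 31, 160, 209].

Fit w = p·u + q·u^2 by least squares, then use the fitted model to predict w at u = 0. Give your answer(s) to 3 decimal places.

ŵ = 0.000

The normal system AᵀA·[p, q]ᵀ = Aᵀw is [[128, 890]; [890, 6596]]·[p, q]ᵀ = [2921, 21567]ᵀ.
Eliminating q: 6596·(row 1) − 890·(row 2) gives 52188·p = 6596·2921 − 890·21567 = 72286, so p = 36143/26094.
Then q = (21567 − 890·(36143/26094))/6596 = 80443/26094.
At u = 0: ŵ = (36143/26094)·(0) + (80443/26094)·(0) = 0.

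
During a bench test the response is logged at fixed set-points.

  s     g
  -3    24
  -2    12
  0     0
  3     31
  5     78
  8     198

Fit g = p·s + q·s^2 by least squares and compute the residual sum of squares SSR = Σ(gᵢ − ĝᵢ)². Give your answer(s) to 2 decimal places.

Entries of AᵀA: Σs·s = 111, Σs·s^2 = 629, Σs^2·s^2 = 4899.
For Aᵀg: Σs·g = 1971, Σs^2·g = 15165.
AᵀA·[p, q]ᵀ = Aᵀg becomes [[111, 629]; [629, 4899]]·[p, q]ᵀ = [1971, 15165]ᵀ.
Δ = 111·4899 − 629² = 148148.
p = (1971·4899 − 629·15165)/148148 = 29286/37037; q = (111·15165 − 629·1971)/148148 = 2997/1001.
Residuals: -1635/2849, 59460/37037, 0, 62288/37037, -29769/37037, 306/5291; SSR = 236462/37037.

SSR = 6.38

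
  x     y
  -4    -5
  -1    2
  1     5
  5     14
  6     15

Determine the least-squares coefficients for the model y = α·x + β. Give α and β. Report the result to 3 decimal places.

α = 2.017, β = 3.376

Normal-equation sums: Σx·x = 79, Σx = 7, Σ1 = 5.
For Aᵀy: Σx·y = 183, Σy = 31.
Normal equations: [[79, 7]; [7, 5]]·[α, β]ᵀ = [183, 31]ᵀ.
Eliminating β: 5·(row 1) − 7·(row 2) gives 346·α = 5·183 − 7·31 = 698, so α = 349/173.
Then β = (31 − 7·(349/173))/5 = 584/173.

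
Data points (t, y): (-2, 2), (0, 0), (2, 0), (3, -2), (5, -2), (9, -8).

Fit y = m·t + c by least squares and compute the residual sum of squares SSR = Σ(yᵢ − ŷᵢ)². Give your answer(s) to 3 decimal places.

SSR = 5.167

The normal system XᵀX·[m, c]ᵀ = Xᵀy is [[123, 17]; [17, 6]]·[m, c]ᵀ = [-92, -10]ᵀ.
det = 123·6 − 17² = 449.
m = ((-92)·6 − 17·(-10))/449 = -382/449; c = (123·(-10) − 17·(-92))/449 = 334/449.
Residuals: -200/449, -334/449, 430/449, -86/449, 678/449, -488/449; SSR = 2320/449.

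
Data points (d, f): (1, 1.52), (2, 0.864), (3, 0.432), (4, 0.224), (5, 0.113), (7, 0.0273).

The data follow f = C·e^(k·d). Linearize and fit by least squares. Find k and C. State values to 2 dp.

Taking logs, ln f = k·d + ln C, so regress ln f on d.
AᵀA = [[104.0000, 22.0000]; [22.0000, 6]], rhs = [-44.4840, -7.8441]ᵀ  (here Σd = 22.0000, Σ(d)² = 104.0000, Σln f = -7.8441, Σd·ln f = -44.4840).
Slope k = (n·Σd·ln f − Σd·Σln f)/(n·Σ(d)² − (Σd)²) = (6·-44.4840 − 22.0000·-7.8441)/140.0000 = -0.67381; ln C = (Σln f − k·Σd)/n = 1.16326, so C = exp(1.16326) = 3.20036.

k = -0.67, C = 3.20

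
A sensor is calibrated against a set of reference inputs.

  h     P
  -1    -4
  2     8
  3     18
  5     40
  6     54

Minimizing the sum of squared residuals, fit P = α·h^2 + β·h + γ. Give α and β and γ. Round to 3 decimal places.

α = 1.000, β = 3.333, γ = -1.800

Entries of AᵀA: Σh^2·h^2 = 2019, Σh^2·h = 375, Σh^2 = 75, Σh·h = 75, Σh = 15, Σ1 = 5.
For AᵀP: Σh^2·P = 3134, Σh·P = 598, ΣP = 116.
AᵀA·[α, β, γ]ᵀ = AᵀP becomes [[2019, 375, 75]; [375, 75, 15]; [75, 15, 5]]·[α, β, γ]ᵀ = [3134, 598, 116]ᵀ.
Inverting the 3×3 Gram matrix, [α, β, γ]ᵀ = [1, 10/3, -9/5]ᵀ.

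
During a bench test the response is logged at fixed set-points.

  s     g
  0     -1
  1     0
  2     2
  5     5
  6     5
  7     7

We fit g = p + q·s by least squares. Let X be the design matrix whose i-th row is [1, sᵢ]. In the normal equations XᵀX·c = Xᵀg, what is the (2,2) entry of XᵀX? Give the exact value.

115

Row 2 ↔ basis s, column 2 ↔ basis s, so (XᵀX)_{2,2} = Σᵢ (s)·(s) = (0)·(0) + (1)·(1) + (2)·(2) + (5)·(5) + (6)·(6) + (7)·(7) = 115.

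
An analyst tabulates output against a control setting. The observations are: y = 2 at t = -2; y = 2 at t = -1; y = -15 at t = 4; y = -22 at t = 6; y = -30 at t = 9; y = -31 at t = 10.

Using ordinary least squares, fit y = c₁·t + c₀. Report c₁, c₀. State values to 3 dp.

c₁ = -2.957, c₀ = -2.851

From the data, Σt·t = 238, Σt = 26, Σ1 = 6.
For Xᵀy: Σt·y = -778, Σy = -94.
Normal equations: [[238, 26]; [26, 6]]·[c₁, c₀]ᵀ = [-778, -94]ᵀ.
Eliminating c₀: 6·(row 1) − 26·(row 2) gives 752·c₁ = 6·(-778) − 26·(-94) = -2224, so c₁ = -139/47.
Then c₀ = ((-94) − 26·(-139/47))/6 = -134/47.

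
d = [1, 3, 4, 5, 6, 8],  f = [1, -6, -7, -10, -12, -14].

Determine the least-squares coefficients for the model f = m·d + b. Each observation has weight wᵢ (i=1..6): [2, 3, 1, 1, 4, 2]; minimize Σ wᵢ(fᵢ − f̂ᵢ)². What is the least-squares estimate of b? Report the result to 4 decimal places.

b = 1.4681

XᵀWX·[m, b]ᵀ = XᵀWf reads: 342·m + 60·b = -642;  60·m + 13·b = -109.
(Σwᵢ·d·d = 342, Σwᵢ·d = 60, Σwᵢ·1 = 13, Σwᵢ·d·f = -642, Σwᵢ·f = -109.)
Eliminating b: 13·(row 1) − 60·(row 2) gives 846·m = 13·(-642) − 60·(-109) = -1806, so m = -301/141.
Then b = ((-109) − 60·(-301/141))/13 = 69/47.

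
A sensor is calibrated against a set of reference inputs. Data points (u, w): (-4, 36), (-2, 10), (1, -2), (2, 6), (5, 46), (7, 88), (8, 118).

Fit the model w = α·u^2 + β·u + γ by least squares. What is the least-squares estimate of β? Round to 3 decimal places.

The normal system XᵀX·[α, β, γ]ᵀ = Xᵀw is [[7411, 917, 163]; [917, 163, 17]; [163, 17, 7]]·[α, β, γ]ᵀ = [13652, 1636, 302]ᵀ.
Row-reducing yields α = 32603/16378, β = -955/862, γ = -4262/8189.

β = -1.108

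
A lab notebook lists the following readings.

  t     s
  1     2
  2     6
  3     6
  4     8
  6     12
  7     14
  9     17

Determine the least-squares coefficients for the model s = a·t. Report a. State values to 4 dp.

a = 1.9745

Setting ∂/∂a … = 0 gives: 196·a = 387.
Hence a = 387 / 196 ≈ 1.97449.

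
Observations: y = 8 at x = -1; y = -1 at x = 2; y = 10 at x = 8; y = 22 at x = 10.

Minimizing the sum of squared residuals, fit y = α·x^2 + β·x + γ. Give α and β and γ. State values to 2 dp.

α = 0.53, β = -3.50, γ = 3.94

Setting ∂/∂α … = 0 gives: 14113·α + 1519·β + 169·γ = 2844;  1519·α + 169·β + 19·γ = 290;  169·α + 19·β + 4·γ = 39.
Row-reducing yields α = 2557/4812, β = -28093/8020, γ = 23686/6015.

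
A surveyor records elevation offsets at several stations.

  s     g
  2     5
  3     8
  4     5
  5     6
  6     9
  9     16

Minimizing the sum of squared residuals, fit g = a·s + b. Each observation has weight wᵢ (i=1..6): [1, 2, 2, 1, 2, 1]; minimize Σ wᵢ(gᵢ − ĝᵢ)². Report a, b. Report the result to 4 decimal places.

a = 1.3519, b = 1.5802

From the data, Σwᵢ·s·s = 232, Σwᵢ·s = 42, Σwᵢ·1 = 9.
For AᵀWg: Σwᵢ·s·g = 380, Σwᵢ·g = 71.
Eliminating b: 9·(row 1) − 42·(row 2) gives 324·a = 9·380 − 42·71 = 438, so a = 73/54.
Then b = (71 − 42·(73/54))/9 = 128/81.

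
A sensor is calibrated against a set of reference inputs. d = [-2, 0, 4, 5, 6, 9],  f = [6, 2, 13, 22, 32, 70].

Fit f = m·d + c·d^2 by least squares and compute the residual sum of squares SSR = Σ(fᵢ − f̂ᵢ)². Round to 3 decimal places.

SSR = 9.773

Sums needed: Σd·d = 162, Σd·d^2 = 1126, Σd^2·d^2 = 8754.
For Xᵀf: Σd·f = 972, Σd^2·f = 7604.
XᵀX·[m, c]ᵀ = Xᵀf becomes [[162, 1126]; [1126, 8754]]·[m, c]ᵀ = [972, 7604]ᵀ.
Eliminating c: 8754·(row 1) − 1126·(row 2) gives 150272·m = 8754·972 − 1126·7604 = -53216, so m = -1663/4696.
Then c = (7604 − 1126·(-1663/4696))/8754 = 4293/4696.
Residuals: 3839/2348, 2, -247/1174, 2151/2348, 2851/2348, -2023/2348; SSR = 5737/587.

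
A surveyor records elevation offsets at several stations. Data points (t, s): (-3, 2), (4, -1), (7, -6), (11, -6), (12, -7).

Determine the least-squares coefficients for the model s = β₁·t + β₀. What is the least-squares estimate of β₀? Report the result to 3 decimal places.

Forming AᵀA = [[339, 31]; [31, 5]] and Aᵀs = [-202, -18]ᵀ gives AᵀA·[β₁, β₀]ᵀ = Aᵀs.
Eliminating β₀: 5·(row 1) − 31·(row 2) gives 734·β₁ = 5·(-202) − 31·(-18) = -452, so β₁ = -226/367.
Then β₀ = ((-18) − 31·(-226/367))/5 = 80/367.

β₀ = 0.218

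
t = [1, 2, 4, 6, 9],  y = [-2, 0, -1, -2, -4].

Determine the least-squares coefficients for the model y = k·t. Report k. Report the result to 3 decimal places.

k = -0.391

Sums needed: Σt·t = 138.
And Σt·y = -54.
So MᵀM·[k]ᵀ = Mᵀy: [[138]]·[k]ᵀ = [-54]ᵀ.
Hence k = -54 / 138 ≈ -0.391304.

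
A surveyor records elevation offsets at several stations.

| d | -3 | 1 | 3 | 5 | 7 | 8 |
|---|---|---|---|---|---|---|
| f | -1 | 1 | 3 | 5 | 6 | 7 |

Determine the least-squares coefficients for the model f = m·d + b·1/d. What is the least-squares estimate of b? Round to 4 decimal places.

b = -0.1235

Normal-equation sums: Σd·d = 157, Σd·1/d = 6, Σ1/d·1/d = 916049/705600.
For Mᵀf: Σd·f = 136, Σ1/d·f = 851/168.
So MᵀM·[m, b]ᵀ = Mᵀf: [[157, 6]; [6, 916049/705600]]·[m, b]ᵀ = [136, 851/168]ᵀ.
det = 157·(916049/705600) − 6² = 118418093/705600.
m = (136·(916049/705600) − 6·(851/168))/(118418093/705600) = 103137464/118418093; b = (157·(851/168) − 6·136)/(118418093/705600) = -14620200/118418093.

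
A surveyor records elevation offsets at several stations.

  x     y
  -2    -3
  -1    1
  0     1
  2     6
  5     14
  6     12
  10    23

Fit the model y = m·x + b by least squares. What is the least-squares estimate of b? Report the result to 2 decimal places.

b = 1.77

Compute the Gram sums: Σx·x = 170, Σx = 20, Σ1 = 7.
Moment sums: Σx·y = 389, Σy = 54.
Normal equations: [[170, 20]; [20, 7]]·[m, b]ᵀ = [389, 54]ᵀ.
Determinant 170·7 − 20² = 790.
m = (389·7 − 20·54)/790 = 1643/790; b = (170·54 − 20·389)/790 = 140/79.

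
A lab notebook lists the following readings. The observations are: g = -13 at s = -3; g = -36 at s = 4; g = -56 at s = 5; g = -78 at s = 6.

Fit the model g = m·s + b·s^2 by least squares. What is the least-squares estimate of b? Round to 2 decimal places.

b = -1.93

Entries of AᵀA: Σs·s = 86, Σs·s^2 = 378, Σs^2·s^2 = 2258.
Moment sums: Σs·g = -853, Σs^2·g = -4901.
AᵀA·[m, b]ᵀ = Aᵀg becomes [[86, 378]; [378, 2258]]·[m, b]ᵀ = [-853, -4901]ᵀ.
Eliminating b: 2258·(row 1) − 378·(row 2) gives 51304·m = 2258·(-853) − 378·(-4901) = -73496, so m = -9187/6413.
Then b = ((-4901) − 378·(-9187/6413))/2258 = -24763/12826.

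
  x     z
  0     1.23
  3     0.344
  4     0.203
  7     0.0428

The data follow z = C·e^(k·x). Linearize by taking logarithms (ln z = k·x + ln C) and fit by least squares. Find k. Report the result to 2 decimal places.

With ln zᵢ as the transformed response and xᵢ as the regressor:
AᵀA = [[74.0000, 14.0000]; [14.0000, 4]], rhs = [-31.6381, -5.6059]ᵀ  (here Σx = 14.0000, Σ(x)² = 74.0000, Σln z = -5.6059, Σx·ln z = -31.6381).
Δ = 74.0000·4 − (14.0000)² = 100.0000; k = (-31.6381·4 − 14.0000·-5.6059)/100.0000 = -0.48070, ln C = (74.0000·-5.6059 − 14.0000·-31.6381)/100.0000 = 0.28099.

k = -0.48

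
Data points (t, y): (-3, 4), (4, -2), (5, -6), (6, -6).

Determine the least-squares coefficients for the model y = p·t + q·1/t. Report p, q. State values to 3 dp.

Sums needed: Σt·t = 86, Σt·1/t = 4, Σ1/t·1/t = 869/3600.
Moment sums: Σt·y = -86, Σ1/t·y = -121/30.
Eliminating q: (869/3600)·(row 1) − 4·(row 2) gives (8567/1800)·p = (869/3600)·(-86) − 4·(-121/30) = -8327/1800, so p = -8327/8567.
Then q = ((-121/30) − 4·(-8327/8567))/(869/3600) = -5160/8567.

p = -0.972, q = -0.602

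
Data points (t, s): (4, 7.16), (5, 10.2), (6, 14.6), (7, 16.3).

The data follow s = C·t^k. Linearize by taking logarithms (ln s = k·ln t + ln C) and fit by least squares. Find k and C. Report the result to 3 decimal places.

k = 1.531, C = 0.872

Linearized form: ln s = k·ln t + ln C. From the 4 transformed points,
Over the data: Σln t = 6.7334, Σ(ln t)² = 11.5091, Σln s = 9.7631, Σln t·ln s = 16.7018.
Normal system: [[11.5091, 6.7334]; [6.7334, 4]]·[k, ln C]ᵀ = [16.7018, 9.7631]ᵀ.
Δ = 11.5091·4 − (6.7334)² = 0.6976; k = (16.7018·4 − 6.7334·9.7631)/0.6976 = 1.53148, ln C = (11.5091·9.7631 − 6.7334·16.7018)/0.6976 = -0.13724, so C = exp(-0.13724) = 0.87176.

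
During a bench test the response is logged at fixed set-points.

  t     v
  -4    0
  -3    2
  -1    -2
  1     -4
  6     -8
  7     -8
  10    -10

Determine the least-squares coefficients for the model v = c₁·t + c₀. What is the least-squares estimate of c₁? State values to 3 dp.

c₁ = -0.818

MᵀM·[c₁, c₀]ᵀ = Mᵀv reads: 212·c₁ + 16·c₀ = -212;  16·c₁ + 7·c₀ = -30.
(Σt·t = 212, Σt = 16, Σ1 = 7, Σt·v = -212, Σv = -30.)
det = 212·7 − 16² = 1228.
c₁ = ((-212)·7 − 16·(-30))/1228 = -251/307; c₀ = (212·(-30) − 16·(-212))/1228 = -742/307.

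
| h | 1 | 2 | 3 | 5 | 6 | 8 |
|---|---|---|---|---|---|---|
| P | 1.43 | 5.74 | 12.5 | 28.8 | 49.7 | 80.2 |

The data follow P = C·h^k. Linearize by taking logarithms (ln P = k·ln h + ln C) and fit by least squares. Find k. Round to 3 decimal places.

k = 1.927

With ln Pᵢ as the transformed response and ln hᵢ as the regressor:
Σln h = 7.2724, Σ(ln h)² = 11.8122, Σln P = 16.2818, Σln h·ln P = 25.5103.
Equations: 11.8122·k + 7.2724·ln C = 25.5103;  7.2724·k + 6·ln C = 16.2818.
Slope k = (n·Σln h·ln P − Σln h·Σln P)/(n·Σ(ln h)² − (Σln h)²) = (6·25.5103 − 7.2724·16.2818)/17.9853 = 1.92683; ln C = (Σln P − k·Σln h)/n = 0.37818.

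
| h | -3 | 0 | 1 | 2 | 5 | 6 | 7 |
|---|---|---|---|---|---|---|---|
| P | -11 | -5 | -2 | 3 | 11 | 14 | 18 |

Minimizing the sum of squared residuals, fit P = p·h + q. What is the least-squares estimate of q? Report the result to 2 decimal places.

The normal equations are: 124·p + 18·q = 302;  18·p + 7·q = 28.
(Σh·h = 124, Σh = 18, Σ1 = 7, Σh·P = 302, ΣP = 28.)
Determinant 124·7 − 18² = 544.
p = (302·7 − 18·28)/544 = 805/272; q = (124·28 − 18·302)/544 = -491/136.

q = -3.61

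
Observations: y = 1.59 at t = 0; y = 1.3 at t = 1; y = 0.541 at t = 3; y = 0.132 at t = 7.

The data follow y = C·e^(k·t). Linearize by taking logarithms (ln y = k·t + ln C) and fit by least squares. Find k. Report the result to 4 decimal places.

Linearized form: ln y = k·t + ln C. From the 4 transformed points,
Σt = 11.0000, Σ(t)² = 59.0000, Σln y = -1.9132, Σt·ln y = -15.7553.
Equations: 59.0000·k + 11.0000·ln C = -15.7553;  11.0000·k + 4·ln C = -1.9132.
Δ = 59.0000·4 − (11.0000)² = 115.0000; k = (-15.7553·4 − 11.0000·-1.9132)/115.0000 = -0.36501, ln C = (59.0000·-1.9132 − 11.0000·-15.7553)/115.0000 = 0.52548.

k = -0.3650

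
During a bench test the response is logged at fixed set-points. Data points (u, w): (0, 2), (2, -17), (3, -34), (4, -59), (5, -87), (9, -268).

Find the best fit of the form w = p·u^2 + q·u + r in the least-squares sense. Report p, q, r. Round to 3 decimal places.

From the data, Σu^2·u^2 = 7539, Σu^2·u = 953, Σu^2 = 135, Σu·u = 135, Σu = 23, Σ1 = 6.
For Mᵀw: Σu^2·w = -25201, Σu·w = -3219, Σw = -463.
So MᵀM·[p, q, r]ᵀ = Mᵀw: [[7539, 953, 135]; [953, 135, 23]; [135, 23, 6]]·[p, q, r]ᵀ = [-25201, -3219, -463]ᵀ.
Row-reducing yields p = -31713/10580, q = -31351/10580, r = 8649/5290.

p = -2.997, q = -2.963, r = 1.635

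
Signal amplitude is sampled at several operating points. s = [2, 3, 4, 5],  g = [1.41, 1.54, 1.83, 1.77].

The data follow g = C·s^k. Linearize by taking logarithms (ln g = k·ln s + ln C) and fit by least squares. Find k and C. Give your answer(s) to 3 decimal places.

With ln gᵢ as the transformed response and ln sᵢ as the regressor:
Σln s = 4.7875, Σ(ln s)² = 6.1995, Σln g = 1.9507, Σln s·ln g = 2.4692.
Equations: 6.1995·k + 4.7875·ln C = 2.4692;  4.7875·k + 4·ln C = 1.9507.
Δ = 6.1995·4 − (4.7875)² = 1.8779; k = (2.4692·4 − 4.7875·1.9507)/1.8779 = 0.28656, ln C = (6.1995·1.9507 − 4.7875·2.4692)/1.8779 = 0.14469, so C = exp(0.14469) = 1.15569.

k = 0.287, C = 1.156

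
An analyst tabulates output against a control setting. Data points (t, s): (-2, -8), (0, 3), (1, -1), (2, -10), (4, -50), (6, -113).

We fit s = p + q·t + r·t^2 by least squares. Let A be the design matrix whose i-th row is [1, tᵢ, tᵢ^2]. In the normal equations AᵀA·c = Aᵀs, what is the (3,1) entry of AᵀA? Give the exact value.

61

Row 3 ↔ basis t^2, column 1 ↔ basis 1, so (AᵀA)_{3,1} = Σᵢ t^2 = (4)·(1) + (0)·(1) + (1)·(1) + (4)·(1) + (16)·(1) + (36)·(1) = 61.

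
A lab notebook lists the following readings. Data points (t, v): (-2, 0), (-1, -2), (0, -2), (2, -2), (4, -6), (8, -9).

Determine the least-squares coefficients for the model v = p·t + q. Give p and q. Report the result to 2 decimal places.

p = -0.86, q = -1.92

Normal-equation sums: Σt·t = 89, Σt = 11, Σ1 = 6.
Right-hand side: Σt·v = -98, Σv = -21.
So MᵀM·[p, q]ᵀ = Mᵀv: [[89, 11]; [11, 6]]·[p, q]ᵀ = [-98, -21]ᵀ.
Δ = 89·6 − 11² = 413.
p = ((-98)·6 − 11·(-21))/413 = -51/59; q = (89·(-21) − 11·(-98))/413 = -113/59.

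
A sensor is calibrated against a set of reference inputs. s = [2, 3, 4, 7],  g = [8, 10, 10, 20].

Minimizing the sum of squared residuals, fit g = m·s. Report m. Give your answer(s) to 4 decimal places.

Compute the Gram sums: Σs·s = 78.
Moment sums: Σs·g = 226.
m = 226/78 = 2.89744.

m = 2.8974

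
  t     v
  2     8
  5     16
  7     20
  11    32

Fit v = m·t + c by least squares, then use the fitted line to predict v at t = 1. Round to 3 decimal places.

Forming MᵀM = [[199, 25]; [25, 4]] and Mᵀv = [588, 76]ᵀ gives MᵀM·[m, c]ᵀ = Mᵀv.
det = 199·4 − 25² = 171.
m = (588·4 − 25·76)/171 = 452/171; c = (199·76 − 25·588)/171 = 424/171.
At t = 1: v̂ = (452/171)·(1) + (424/171)·(1) = 292/57.

v̂ = 5.123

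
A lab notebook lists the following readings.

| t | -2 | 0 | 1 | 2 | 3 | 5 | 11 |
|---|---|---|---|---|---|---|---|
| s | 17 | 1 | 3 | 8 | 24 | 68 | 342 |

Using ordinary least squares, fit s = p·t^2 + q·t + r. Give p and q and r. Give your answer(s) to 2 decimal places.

p = 2.97, q = -1.65, r = 1.35

Compute the Gram sums: Σt^2·t^2 = 15380, Σt^2·t = 1484, Σt^2 = 164, Σt·t = 164, Σt = 20, Σ1 = 7.
And Σt^2·s = 43401, Σt·s = 4159, Σs = 463.
XᵀX·[p, q, r]ᵀ = Xᵀs becomes [[15380, 1484, 164]; [1484, 164, 20]; [164, 20, 7]]·[p, q, r]ᵀ = [43401, 4159, 463]ᵀ.
Inverting the 3×3 Gram matrix, [p, q, r]ᵀ = [261923/88284, -36446/22071, 9950/7357]ᵀ.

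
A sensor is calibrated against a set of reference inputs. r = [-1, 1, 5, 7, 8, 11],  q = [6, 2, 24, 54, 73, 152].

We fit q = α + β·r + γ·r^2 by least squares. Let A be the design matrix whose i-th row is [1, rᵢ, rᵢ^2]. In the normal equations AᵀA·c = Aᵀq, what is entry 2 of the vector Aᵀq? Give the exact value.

Entry 2 ↔ basis r, so (Aᵀq)_{2} = Σᵢ (r)·qᵢ = (-1)·(6) + (1)·(2) + (5)·(24) + (7)·(54) + (8)·(73) + (11)·(152) = 2750.

2750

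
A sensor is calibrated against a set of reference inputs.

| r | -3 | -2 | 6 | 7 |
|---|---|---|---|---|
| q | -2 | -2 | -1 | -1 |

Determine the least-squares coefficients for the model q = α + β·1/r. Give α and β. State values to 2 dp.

α = -1.28, β = 1.68

The normal system AᵀA·[α, β]ᵀ = Aᵀq is [[4, -11/21]; [-11/21, 361/882]]·[α, β]ᵀ = [-6, 19/14]ᵀ.
Eliminating β: (361/882)·(row 1) − (-11/21)·(row 2) gives (601/441)·α = (361/882)·(-6) − (-11/21)·(19/14) = -171/98, so α = -1539/1202.
Then β = ((19/14) − (-11/21)·(-1539/1202))/(361/882) = 1008/601.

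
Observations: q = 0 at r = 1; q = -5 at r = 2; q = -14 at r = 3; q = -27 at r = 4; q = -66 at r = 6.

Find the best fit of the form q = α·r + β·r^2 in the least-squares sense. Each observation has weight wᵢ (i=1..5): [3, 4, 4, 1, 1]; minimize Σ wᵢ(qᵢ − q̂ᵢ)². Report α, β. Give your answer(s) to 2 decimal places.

The normal equations are: 107·α + 423·β = -712;  423·α + 1943·β = -3392.
(Σwᵢ·r·r = 107, Σwᵢ·r·r^2 = 423, Σwᵢ·r^2·r^2 = 1943, Σwᵢ·r·q = -712, Σwᵢ·r^2·q = -3392.)
Eliminating β: 1943·(row 1) − 423·(row 2) gives 28972·α = 1943·(-712) − 423·(-3392) = 51400, so α = 12850/7243.
Then β = ((-3392) − 423·(12850/7243))/1943 = -15442/7243.

α = 1.77, β = -2.13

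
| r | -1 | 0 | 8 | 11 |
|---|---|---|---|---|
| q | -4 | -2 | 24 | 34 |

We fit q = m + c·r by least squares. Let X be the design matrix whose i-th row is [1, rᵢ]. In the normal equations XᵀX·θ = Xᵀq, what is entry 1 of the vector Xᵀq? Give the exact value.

Entry 1 ↔ basis 1, so (Xᵀq)_{1} = Σᵢ qᵢ = (1)·(-4) + (1)·(-2) + (1)·(24) + (1)·(34) = 52.

52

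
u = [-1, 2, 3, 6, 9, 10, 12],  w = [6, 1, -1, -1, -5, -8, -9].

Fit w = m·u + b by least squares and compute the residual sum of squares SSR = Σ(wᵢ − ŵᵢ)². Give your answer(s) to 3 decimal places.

SSR = 8.721

Entries of AᵀA: Σu·u = 375, Σu = 41, Σ1 = 7.
And Σu·w = -246, Σw = -17.
AᵀA·[m, b]ᵀ = Aᵀw becomes [[375, 41]; [41, 7]]·[m, b]ᵀ = [-246, -17]ᵀ.
Determinant 375·7 − 41² = 944.
m = ((-246)·7 − 41·(-17))/944 = -1025/944; b = (375·(-17) − 41·(-246))/944 = 3711/944.
Residuals: 58/59, -717/944, -395/236, 1495/944, 397/472, -1013/944, 93/944; SSR = 8233/944.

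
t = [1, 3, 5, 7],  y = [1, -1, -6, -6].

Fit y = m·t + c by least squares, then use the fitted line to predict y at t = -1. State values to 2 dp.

ŷ = 3.50

From the data, Σt·t = 84, Σt = 16, Σ1 = 4.
Moment sums: Σt·y = -74, Σy = -12.
So MᵀM·[m, c]ᵀ = Mᵀy: [[84, 16]; [16, 4]]·[m, c]ᵀ = [-74, -12]ᵀ.
Δ = 84·4 − 16² = 80.
m = ((-74)·4 − 16·(-12))/80 = -13/10; c = (84·(-12) − 16·(-74))/80 = 11/5.
At t = -1: ŷ = (-13/10)·(-1) + (11/5)·(1) = 7/2.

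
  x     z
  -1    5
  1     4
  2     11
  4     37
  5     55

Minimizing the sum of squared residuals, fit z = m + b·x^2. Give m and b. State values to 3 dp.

Normal-equation sums: Σ1 = 5, Σx^2 = 47, Σx^2·x^2 = 899.
Right-hand side: Σz = 112, Σx^2·z = 2020.
MᵀM·[m, b]ᵀ = Mᵀz becomes [[5, 47]; [47, 899]]·[m, b]ᵀ = [112, 2020]ᵀ.
Δ = 5·899 − 47² = 2286.
m = (112·899 − 47·2020)/2286 = 958/381; b = (5·2020 − 47·112)/2286 = 806/381.

m = 2.514, b = 2.115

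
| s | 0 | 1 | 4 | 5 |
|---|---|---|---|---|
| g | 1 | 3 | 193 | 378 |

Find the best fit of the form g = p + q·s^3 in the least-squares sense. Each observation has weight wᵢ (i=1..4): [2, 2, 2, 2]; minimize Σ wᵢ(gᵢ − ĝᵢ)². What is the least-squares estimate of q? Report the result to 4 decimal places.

q = 3.0188

With design matrix M, MᵀWM = [[8, 380]; [380, 39444]] and MᵀWg = [1150, 119210]ᵀ.
Δ = 8·39444 − 380² = 171152.
p = (1150·39444 − 380·119210)/171152 = 200/563; q = (8·119210 − 380·1150)/171152 = 64585/21394.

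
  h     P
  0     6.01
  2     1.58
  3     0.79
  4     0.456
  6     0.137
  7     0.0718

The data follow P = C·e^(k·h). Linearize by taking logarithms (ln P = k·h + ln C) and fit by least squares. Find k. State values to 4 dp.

Let Y = ln P. Fitting Y = k·h + ln C by least squares:
Σh = 22.0000, Σ(h)² = 114.0000, Σln P = -3.3918, Σh·ln P = -33.2971.
Equations: 114.0000·k + 22.0000·ln C = -33.2971;  22.0000·k + 6·ln C = -3.3918.
Slope k = (n·Σh·ln P − Σh·Σln P)/(n·Σ(h)² − (Σh)²) = (6·-33.2971 − 22.0000·-3.3918)/200.0000 = -0.62582; ln C = (Σln P − k·Σh)/n = 1.72937.

k = -0.6258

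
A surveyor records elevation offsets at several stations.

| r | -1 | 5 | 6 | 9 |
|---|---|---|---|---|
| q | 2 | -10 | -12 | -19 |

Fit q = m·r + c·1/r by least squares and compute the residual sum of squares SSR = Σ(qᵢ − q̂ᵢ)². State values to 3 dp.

SSR = 0.413

From the data, Σr·r = 143, Σr·1/r = 4, Σ1/r·1/r = 8749/8100.
Moment sums: Σr·q = -295, Σ1/r·q = -73/9.
Δ = 143·(8749/8100) − 4² = 1121507/8100.
m = ((-295)·(8749/8100) − 4·(-73/9))/(1121507/8100) = -2318155/1121507; c = (143·(-73/9) − 4·(-295))/(1121507/8100) = 162900/1121507.
Residuals: 87759/1121507, 343125/1121507, 423696/1121507, -463338/1121507; SSR = 463338/1121507.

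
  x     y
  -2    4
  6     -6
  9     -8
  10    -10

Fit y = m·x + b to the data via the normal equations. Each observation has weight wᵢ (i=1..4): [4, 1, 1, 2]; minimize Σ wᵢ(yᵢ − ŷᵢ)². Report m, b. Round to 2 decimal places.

Entries of MᵀWM: Σwᵢ·x·x = 333, Σwᵢ·x = 27, Σwᵢ·1 = 8.
Moment sums: Σwᵢ·x·y = -340, Σwᵢ·y = -18.
MᵀWM·[m, b]ᵀ = MᵀWy becomes [[333, 27]; [27, 8]]·[m, b]ᵀ = [-340, -18]ᵀ.
Determinant 333·8 − 27² = 1935.
m = ((-340)·8 − 27·(-18))/1935 = -2234/1935; b = (333·(-18) − 27·(-340))/1935 = 354/215.

m = -1.15, b = 1.65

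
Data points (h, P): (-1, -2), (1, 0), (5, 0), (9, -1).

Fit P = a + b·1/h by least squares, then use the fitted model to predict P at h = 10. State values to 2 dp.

P̂ = -0.73

Entries of XᵀX: Σ1 = 4, Σ1/h = 14/45, Σ1/h·1/h = 4156/2025.
And ΣP = -3, Σ1/h·P = 17/9.
Δ = 4·(4156/2025) − (14/45)² = 5476/675.
a = ((-3)·(4156/2025) − (14/45)·(17/9))/(5476/675) = -6829/8214; b = (4·(17/9) − (14/45)·(-3))/(5476/675) = 2865/2738.
At h = 10: P̂ = (-6829/8214)·(1) + (2865/2738)·(1/10) = -11939/16428.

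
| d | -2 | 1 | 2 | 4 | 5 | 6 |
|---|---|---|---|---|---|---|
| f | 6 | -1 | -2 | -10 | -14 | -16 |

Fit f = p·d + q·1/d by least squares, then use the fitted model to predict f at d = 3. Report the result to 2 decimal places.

From the data, Σd·d = 86, Σd·1/d = 6, Σ1/d·1/d = 5869/3600.
Right-hand side: Σd·f = -223, Σ1/d·f = -389/30.
So AᵀA·[p, q]ᵀ = Aᵀf: [[86, 6]; [6, 5869/3600]]·[p, q]ᵀ = [-223, -389/30]ᵀ.
Eliminating q: (5869/3600)·(row 1) − 6·(row 2) gives (187567/1800)·p = (5869/3600)·(-223) − 6·(-389/30) = -1028707/3600, so p = -1028707/375134.
Then q = ((-389/30) − 6·(-1028707/375134))/(5869/3600) = 401160/187567.
At d = 3: f̂ = (-1028707/375134)·(3) + (401160/187567)·(1/3) = -2818681/375134.

f̂ = -7.51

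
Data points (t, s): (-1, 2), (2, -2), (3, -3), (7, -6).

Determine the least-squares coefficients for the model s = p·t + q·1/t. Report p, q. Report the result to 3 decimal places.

Compute the Gram sums: Σt·t = 63, Σt·1/t = 4, Σ1/t·1/t = 2437/1764.
And Σt·s = -57, Σ1/t·s = -34/7.
AᵀA·[p, q]ᵀ = Aᵀs becomes [[63, 4]; [4, 2437/1764]]·[p, q]ᵀ = [-57, -34/7]ᵀ.
Determinant 63·(2437/1764) − 4² = 1989/28.
p = ((-57)·(2437/1764) − 4·(-34/7))/(1989/28) = -2683/3213; q = (63·(-34/7) − 4·(-57))/(1989/28) = -56/51.

p = -0.835, q = -1.098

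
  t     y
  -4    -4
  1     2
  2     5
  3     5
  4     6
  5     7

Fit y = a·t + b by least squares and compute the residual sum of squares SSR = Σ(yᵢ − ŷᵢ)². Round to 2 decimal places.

Normal-equation sums: Σt·t = 71, Σt = 11, Σ1 = 6.
For Xᵀy: Σt·y = 102, Σy = 21.
Normal equations: [[71, 11]; [11, 6]]·[a, b]ᵀ = [102, 21]ᵀ.
Determinant 71·6 − 11² = 305.
a = (102·6 − 11·21)/305 = 381/305; b = (71·21 − 11·102)/305 = 369/305.
Residuals: -13/61, -28/61, 394/305, 13/305, -63/305, -139/305; SSR = 664/305.

SSR = 2.18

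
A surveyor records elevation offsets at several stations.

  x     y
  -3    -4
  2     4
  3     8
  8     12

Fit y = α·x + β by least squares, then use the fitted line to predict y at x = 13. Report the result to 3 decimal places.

The normal system AᵀA·[α, β]ᵀ = Aᵀy is [[86, 10]; [10, 4]]·[α, β]ᵀ = [140, 20]ᵀ.
Δ = 86·4 − 10² = 244.
α = (140·4 − 10·20)/244 = 90/61; β = (86·20 − 10·140)/244 = 80/61.
At x = 13: ŷ = (90/61)·(13) + (80/61)·(1) = 1250/61.

ŷ = 20.492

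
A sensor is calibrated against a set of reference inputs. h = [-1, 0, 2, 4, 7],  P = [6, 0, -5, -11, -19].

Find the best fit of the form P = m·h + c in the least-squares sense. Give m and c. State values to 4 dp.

m = -2.9951, c = 1.3883

The normal equations are: 70·m + 12·c = -193;  12·m + 5·c = -29.
(Σh·h = 70, Σh = 12, Σ1 = 5, Σh·P = -193, ΣP = -29.)
Δ = 70·5 − 12² = 206.
m = ((-193)·5 − 12·(-29))/206 = -617/206; c = (70·(-29) − 12·(-193))/206 = 143/103.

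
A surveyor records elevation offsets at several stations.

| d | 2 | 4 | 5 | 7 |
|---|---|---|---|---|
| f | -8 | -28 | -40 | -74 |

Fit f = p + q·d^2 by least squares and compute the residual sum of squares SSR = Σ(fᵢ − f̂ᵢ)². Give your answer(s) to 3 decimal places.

From the data, Σ1 = 4, Σd^2 = 94, Σd^2·d^2 = 3298.
Moment sums: Σf = -150, Σd^2·f = -5106.
Normal equations: [[4, 94]; [94, 3298]]·[p, q]ᵀ = [-150, -5106]ᵀ.
Determinant 4·3298 − 94² = 4356.
p = ((-150)·3298 − 94·(-5106))/4356 = -1228/363; q = (4·(-5106) − 94·(-150))/4356 = -527/363.
Residuals: 144/121, -168/121, -39/121, 63/121; SSR = 450/121.

SSR = 3.719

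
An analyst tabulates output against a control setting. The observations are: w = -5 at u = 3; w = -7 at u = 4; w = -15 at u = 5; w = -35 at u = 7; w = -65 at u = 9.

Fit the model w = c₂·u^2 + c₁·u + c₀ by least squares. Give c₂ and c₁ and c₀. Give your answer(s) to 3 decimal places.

With design matrix A, AᵀA = [[9924, 1288, 180]; [1288, 180, 28]; [180, 28, 5]] and Aᵀw = [-7512, -948, -127]ᵀ.
Solving the 3×3 system (Gaussian elimination) gives c₂ = -85/67, c₁ = 342/67, c₀ = -557/67.

c₂ = -1.269, c₁ = 5.104, c₀ = -8.313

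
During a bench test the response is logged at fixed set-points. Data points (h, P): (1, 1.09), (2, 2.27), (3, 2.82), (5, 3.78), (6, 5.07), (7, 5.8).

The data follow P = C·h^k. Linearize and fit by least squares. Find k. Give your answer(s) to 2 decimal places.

k = 0.81

Taking logs, ln P = k·ln h + ln C, so regress ln P on ln h.
AᵀA = [[11.2747, 7.1389]; [7.1389, 6]], rhs = [10.1766, 6.6536]ᵀ  (here Σln h = 7.1389, Σ(ln h)² = 11.2747, Σln P = 6.6536, Σln h·ln P = 10.1766).
Solving (det = 16.6845): k = 0.81274, ln C = 0.14193.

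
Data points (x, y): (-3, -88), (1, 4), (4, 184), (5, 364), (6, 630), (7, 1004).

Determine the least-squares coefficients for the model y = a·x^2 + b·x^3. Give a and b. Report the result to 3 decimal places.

a = -0.579, b = 3.013

Compute the Gram sums: Σx^2·x^2 = 4660, Σx^2·x^3 = 28490, Σx^3·x^3 = 184756.
And Σx^2·y = 83132, Σx^3·y = 540108.
MᵀM·[a, b]ᵀ = Mᵀy becomes [[4660, 28490]; [28490, 184756]]·[a, b]ᵀ = [83132, 540108]ᵀ.
Eliminating b: 184756·(row 1) − 28490·(row 2) gives 49282860·a = 184756·83132 − 28490·540108 = -28541128, so a = -648662/1120065.
Then b = (540108 − 28490·(-648662/1120065))/184756 = 7423630/2464143.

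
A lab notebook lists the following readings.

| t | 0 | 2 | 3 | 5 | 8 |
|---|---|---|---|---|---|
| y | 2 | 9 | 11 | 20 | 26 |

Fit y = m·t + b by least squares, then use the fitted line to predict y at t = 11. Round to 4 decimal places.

ŷ = 36.3172

XᵀX·[m, b]ᵀ = Xᵀy reads: 102·m + 18·b = 359;  18·m + 5·b = 68.
det = 102·5 − 18² = 186.
m = (359·5 − 18·68)/186 = 571/186; b = (102·68 − 18·359)/186 = 79/31.
At t = 11: ŷ = (571/186)·(11) + (79/31)·(1) = 6755/186.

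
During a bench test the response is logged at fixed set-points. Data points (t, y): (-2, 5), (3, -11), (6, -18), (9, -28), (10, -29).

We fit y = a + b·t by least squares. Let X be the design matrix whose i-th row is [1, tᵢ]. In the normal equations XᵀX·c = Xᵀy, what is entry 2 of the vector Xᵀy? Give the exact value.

-693

Entry 2 ↔ basis t, so (Xᵀy)_{2} = Σᵢ (t)·yᵢ = (-2)·(5) + (3)·(-11) + (6)·(-18) + (9)·(-28) + (10)·(-29) = -693.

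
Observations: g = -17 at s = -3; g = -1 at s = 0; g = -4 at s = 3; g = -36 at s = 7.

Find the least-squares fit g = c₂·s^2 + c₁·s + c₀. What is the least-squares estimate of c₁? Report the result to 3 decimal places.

c₁ = 2.182

MᵀM·[c₂, c₁, c₀]ᵀ = Mᵀg reads: 2563·c₂ + 343·c₁ + 67·c₀ = -1953;  343·c₂ + 67·c₁ + 7·c₀ = -213;  67·c₂ + 7·c₁ + 4·c₀ = -58.
(Σs^2·s^2 = 2563, Σs^2·s = 343, Σs^2 = 67, Σs·s = 67, Σs = 7, Σ1 = 4, Σs^2·g = -1953, Σs·g = -213, Σg = -58.)
Row-reducing yields c₂ = -529/517, c₁ = 3385/1551, c₀ = -1831/1551.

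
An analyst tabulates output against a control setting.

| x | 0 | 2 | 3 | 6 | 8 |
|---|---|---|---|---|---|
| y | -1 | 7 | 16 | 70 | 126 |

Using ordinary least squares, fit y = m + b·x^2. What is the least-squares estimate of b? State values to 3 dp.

b = 1.986

Normal-equation sums: Σ1 = 5, Σx^2 = 113, Σx^2·x^2 = 5489.
Moment sums: Σy = 218, Σx^2·y = 10756.
Determinant 5·5489 − 113² = 14676.
m = (218·5489 − 113·10756)/14676 = -9413/7338; b = (5·10756 − 113·218)/14676 = 14573/7338.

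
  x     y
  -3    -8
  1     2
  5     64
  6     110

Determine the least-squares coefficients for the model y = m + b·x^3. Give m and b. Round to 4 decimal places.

m = 3.3555, b = 0.4907

Forming AᵀA = [[4, 315]; [315, 63011]] and Aᵀy = [168, 31978]ᵀ gives AᵀA·[m, b]ᵀ = Aᵀy.
det = 4·63011 − 315² = 152819.
m = (168·63011 − 315·31978)/152819 = 512778/152819; b = (4·31978 − 315·168)/152819 = 74992/152819.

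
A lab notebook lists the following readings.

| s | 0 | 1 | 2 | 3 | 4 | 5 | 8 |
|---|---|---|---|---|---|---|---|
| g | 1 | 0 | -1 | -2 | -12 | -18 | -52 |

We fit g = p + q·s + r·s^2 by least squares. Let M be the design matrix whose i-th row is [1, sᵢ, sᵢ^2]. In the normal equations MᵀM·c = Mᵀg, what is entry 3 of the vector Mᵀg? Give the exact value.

Entry 3 ↔ basis s^2, so (Mᵀg)_{3} = Σᵢ (s^2)·gᵢ = (0)·(1) + (1)·(0) + (4)·(-1) + (9)·(-2) + (16)·(-12) + (25)·(-18) + (64)·(-52) = -3992.

-3992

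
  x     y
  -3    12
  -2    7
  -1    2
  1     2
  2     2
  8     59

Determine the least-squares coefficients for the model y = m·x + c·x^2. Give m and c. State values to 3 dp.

m = -0.956, c = 1.042

With design matrix A, AᵀA = [[83, 485]; [485, 4211]] and Aᵀy = [426, 3924]ᵀ.
Eliminating c: 4211·(row 1) − 485·(row 2) gives 114288·m = 4211·426 − 485·3924 = -109254, so m = -18209/19048.
Then c = (3924 − 485·(-18209/19048))/4211 = 19847/19048.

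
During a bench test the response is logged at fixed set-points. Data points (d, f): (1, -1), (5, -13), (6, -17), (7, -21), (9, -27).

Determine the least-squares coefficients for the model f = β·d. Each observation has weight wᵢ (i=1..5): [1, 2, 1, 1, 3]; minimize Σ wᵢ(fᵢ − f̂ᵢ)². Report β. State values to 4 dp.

Forming AᵀWA = [[379]] and AᵀWf = [-1109]ᵀ gives AᵀWA·[β]ᵀ = AᵀWf.
Hence β = -1109 / 379 ≈ -2.92612.

β = -2.9261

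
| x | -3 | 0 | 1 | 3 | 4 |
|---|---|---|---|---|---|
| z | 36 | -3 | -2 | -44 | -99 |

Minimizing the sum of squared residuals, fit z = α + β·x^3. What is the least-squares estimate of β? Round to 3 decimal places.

β = -1.495

The normal equations are: 5·α + 65·β = -112;  65·α + 5555·β = -8498.
(Σ1 = 5, Σx^3 = 65, Σx^3·x^3 = 5555, Σz = -112, Σx^3·z = -8498.)
det = 5·5555 − 65² = 23550.
α = ((-112)·5555 − 65·(-8498))/23550 = -6979/2355; β = (5·(-8498) − 65·(-112))/23550 = -3521/2355.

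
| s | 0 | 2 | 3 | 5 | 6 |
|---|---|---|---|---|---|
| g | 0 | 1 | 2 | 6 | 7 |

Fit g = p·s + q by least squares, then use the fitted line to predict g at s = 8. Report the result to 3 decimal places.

With design matrix M, MᵀM = [[74, 16]; [16, 5]] and Mᵀg = [80, 16]ᵀ.
det = 74·5 − 16² = 114.
p = (80·5 − 16·16)/114 = 24/19; q = (74·16 − 16·80)/114 = -16/19.
At s = 8: ĝ = (24/19)·(8) + (-16/19)·(1) = 176/19.

ĝ = 9.263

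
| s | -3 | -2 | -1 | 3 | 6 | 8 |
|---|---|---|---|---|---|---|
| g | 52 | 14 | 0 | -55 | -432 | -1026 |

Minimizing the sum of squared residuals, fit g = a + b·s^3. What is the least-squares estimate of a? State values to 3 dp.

Forming XᵀX = [[6, 719]; [719, 310323]] and Xᵀg = [-1447, -621625]ᵀ gives XᵀX·[a, b]ᵀ = Xᵀg.
det = 6·310323 − 719² = 1344977.
a = ((-1447)·310323 − 719·(-621625))/1344977 = -2089006/1344977; b = (6·(-621625) − 719·(-1447))/1344977 = -2689357/1344977.

a = -1.553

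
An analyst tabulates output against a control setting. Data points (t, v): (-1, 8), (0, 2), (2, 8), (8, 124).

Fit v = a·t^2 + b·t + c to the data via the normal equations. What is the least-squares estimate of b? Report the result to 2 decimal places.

b = -2.10

The normal system MᵀM·[a, b, c]ᵀ = Mᵀv is [[4113, 519, 69]; [519, 69, 9]; [69, 9, 4]]·[a, b, c]ᵀ = [7976, 1000, 142]ᵀ.
Solving the 3×3 system (Gaussian elimination) gives a = 1459/678, b = -7111/3390, c = 1751/565.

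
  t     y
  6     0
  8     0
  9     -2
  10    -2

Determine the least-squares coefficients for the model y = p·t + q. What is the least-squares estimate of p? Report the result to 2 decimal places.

p = -0.57

Setting ∂/∂p … = 0 gives: 281·p + 33·q = -38;  33·p + 4·q = -4.
(Σt·t = 281, Σt = 33, Σ1 = 4, Σt·y = -38, Σy = -4.)
Determinant 281·4 − 33² = 35.
p = ((-38)·4 − 33·(-4))/35 = -4/7; q = (281·(-4) − 33·(-38))/35 = 26/7.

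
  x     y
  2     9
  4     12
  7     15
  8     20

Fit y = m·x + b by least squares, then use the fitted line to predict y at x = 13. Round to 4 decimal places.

ŷ = 26.6044

Normal-equation sums: Σx·x = 133, Σx = 21, Σ1 = 4.
Right-hand side: Σx·y = 331, Σy = 56.
AᵀA·[m, b]ᵀ = Aᵀy becomes [[133, 21]; [21, 4]]·[m, b]ᵀ = [331, 56]ᵀ.
Eliminating b: 4·(row 1) − 21·(row 2) gives 91·m = 4·331 − 21·56 = 148, so m = 148/91.
Then b = (56 − 21·(148/91))/4 = 71/13.
At x = 13: ŷ = (148/91)·(13) + (71/13)·(1) = 2421/91.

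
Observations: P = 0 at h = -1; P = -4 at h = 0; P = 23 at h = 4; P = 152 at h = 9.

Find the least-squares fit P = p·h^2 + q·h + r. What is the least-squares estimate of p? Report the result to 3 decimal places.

p = 2.120

The normal equations are: 6818·p + 792·q + 98·r = 12680;  792·p + 98·q + 12·r = 1460;  98·p + 12·q + 4·r = 171.
(Σh^2·h^2 = 6818, Σh^2·h = 792, Σh^2 = 98, Σh·h = 98, Σh = 12, Σ1 = 4, Σh^2·P = 12680, Σh·P = 1460, ΣP = 171.)
Inverting the 3×3 Gram matrix, [p, q, r]ᵀ = [10961/5170, -4537/2585, -4061/1034]ᵀ.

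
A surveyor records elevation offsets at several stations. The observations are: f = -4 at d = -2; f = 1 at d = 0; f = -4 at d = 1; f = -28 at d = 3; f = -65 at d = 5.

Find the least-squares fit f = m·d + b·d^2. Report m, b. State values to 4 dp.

m = -2.4749, b = -2.1274

Normal-equation sums: Σd·d = 39, Σd·d^2 = 145, Σd^2·d^2 = 723.
For Xᵀf: Σd·f = -405, Σd^2·f = -1897.
Normal equations: [[39, 145]; [145, 723]]·[m, b]ᵀ = [-405, -1897]ᵀ.
Δ = 39·723 − 145² = 7172.
m = ((-405)·723 − 145·(-1897))/7172 = -8875/3586; b = (39·(-1897) − 145·(-405))/7172 = -7629/3586.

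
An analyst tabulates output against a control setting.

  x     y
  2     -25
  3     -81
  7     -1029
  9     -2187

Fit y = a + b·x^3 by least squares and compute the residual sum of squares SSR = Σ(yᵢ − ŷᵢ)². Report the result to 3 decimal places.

MᵀM·[a, b]ᵀ = Mᵀy reads: 4·a + 1107·b = -3322;  1107·a + 649883·b = -1949657.
Eliminating b: 649883·(row 1) − 1107·(row 2) gives 1374083·a = 649883·(-3322) − 1107·(-1949657) = -641027, so a = -641027/1374083.
Then b = ((-1949657) − 1107·(-641027/1374083))/649883 = -4121174/1374083.
Residuals: -741656/1374083, 612002/1374083, 272302/1374083, -142648/1374083; SSR = 741656/1374083.

SSR = 0.540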